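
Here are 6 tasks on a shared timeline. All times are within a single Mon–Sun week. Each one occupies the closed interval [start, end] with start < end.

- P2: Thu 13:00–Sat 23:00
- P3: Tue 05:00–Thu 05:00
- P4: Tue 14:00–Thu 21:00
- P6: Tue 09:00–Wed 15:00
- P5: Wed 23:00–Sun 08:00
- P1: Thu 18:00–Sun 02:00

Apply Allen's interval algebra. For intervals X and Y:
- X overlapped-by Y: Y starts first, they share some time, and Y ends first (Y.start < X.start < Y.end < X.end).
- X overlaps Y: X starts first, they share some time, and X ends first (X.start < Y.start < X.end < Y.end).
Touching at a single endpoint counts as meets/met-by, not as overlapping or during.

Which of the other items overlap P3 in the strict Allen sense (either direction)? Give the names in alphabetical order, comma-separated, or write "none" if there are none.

Target P3 = [Tue 05:00, Thu 05:00].
P1 [Thu 18:00, Sun 02:00] → after → no.
P2 [Thu 13:00, Sat 23:00] → after → no.
P4 [Tue 14:00, Thu 21:00] → overlapped-by → yes.
P5 [Wed 23:00, Sun 08:00] → overlapped-by → yes.
P6 [Tue 09:00, Wed 15:00] → during → no.
Result: P4, P5.

P4, P5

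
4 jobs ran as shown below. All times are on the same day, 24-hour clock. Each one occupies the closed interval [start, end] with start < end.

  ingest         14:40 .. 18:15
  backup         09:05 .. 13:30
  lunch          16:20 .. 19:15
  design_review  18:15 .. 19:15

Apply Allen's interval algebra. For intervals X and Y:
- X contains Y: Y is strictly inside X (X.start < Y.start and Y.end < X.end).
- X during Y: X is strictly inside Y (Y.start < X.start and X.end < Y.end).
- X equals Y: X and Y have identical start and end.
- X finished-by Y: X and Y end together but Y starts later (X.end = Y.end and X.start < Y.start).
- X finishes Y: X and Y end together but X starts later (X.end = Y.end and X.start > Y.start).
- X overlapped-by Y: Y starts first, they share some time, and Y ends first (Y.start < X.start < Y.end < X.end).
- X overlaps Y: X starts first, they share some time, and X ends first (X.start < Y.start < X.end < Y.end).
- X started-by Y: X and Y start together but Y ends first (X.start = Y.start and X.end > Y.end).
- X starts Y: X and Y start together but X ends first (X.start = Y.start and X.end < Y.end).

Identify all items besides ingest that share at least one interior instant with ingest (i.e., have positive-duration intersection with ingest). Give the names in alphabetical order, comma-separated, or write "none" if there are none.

Target ingest = [14:40, 18:15].
backup [09:05, 13:30] → before → no.
design_review [18:15, 19:15] → met-by → no.
lunch [16:20, 19:15] → overlapped-by → yes.
Result: lunch.

lunch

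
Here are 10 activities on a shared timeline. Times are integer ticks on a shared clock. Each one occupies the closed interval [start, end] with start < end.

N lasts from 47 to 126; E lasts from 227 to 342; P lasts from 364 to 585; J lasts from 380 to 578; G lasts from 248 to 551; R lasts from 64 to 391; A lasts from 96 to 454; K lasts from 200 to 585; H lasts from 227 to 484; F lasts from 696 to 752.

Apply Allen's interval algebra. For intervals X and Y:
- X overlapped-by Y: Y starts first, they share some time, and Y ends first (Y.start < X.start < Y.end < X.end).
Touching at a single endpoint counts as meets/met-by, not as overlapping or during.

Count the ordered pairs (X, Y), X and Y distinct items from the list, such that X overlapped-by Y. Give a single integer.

Checking all 90 ordered pairs for relation 'overlapped-by'; matching pairs in alphabetical order:
(A, N): A overlapped-by N ✓
(A, R): A overlapped-by R ✓
(G, A): G overlapped-by A ✓
(G, E): G overlapped-by E ✓
(G, H): G overlapped-by H ✓
(G, R): G overlapped-by R ✓
(H, A): H overlapped-by A ✓
(H, R): H overlapped-by R ✓
(J, A): J overlapped-by A ✓
(J, G): J overlapped-by G ✓
(J, H): J overlapped-by H ✓
(J, R): J overlapped-by R ✓
(K, A): K overlapped-by A ✓
(K, R): K overlapped-by R ✓
(P, A): P overlapped-by A ✓
(P, G): P overlapped-by G ✓
(P, H): P overlapped-by H ✓
(P, R): P overlapped-by R ✓
(R, N): R overlapped-by N ✓
Count: 19.

19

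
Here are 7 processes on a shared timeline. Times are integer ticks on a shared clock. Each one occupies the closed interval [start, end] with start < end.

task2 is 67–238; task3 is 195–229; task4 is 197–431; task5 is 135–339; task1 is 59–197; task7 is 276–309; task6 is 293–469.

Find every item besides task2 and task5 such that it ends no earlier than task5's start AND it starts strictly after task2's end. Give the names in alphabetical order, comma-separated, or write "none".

Conditions: its end is no earlier than task5's start (X.end >= 135) AND its start is strictly after task2's end (X.start > 238).
task1: end 197 >= 135? ✓; start 59 > 238? ✗ → no.
task3: end 229 >= 135? ✓; start 195 > 238? ✗ → no.
task4: end 431 >= 135? ✓; start 197 > 238? ✗ → no.
task6: end 469 >= 135? ✓; start 293 > 238? ✓ → yes.
task7: end 309 >= 135? ✓; start 276 > 238? ✓ → yes.
Result: task6, task7.

task6, task7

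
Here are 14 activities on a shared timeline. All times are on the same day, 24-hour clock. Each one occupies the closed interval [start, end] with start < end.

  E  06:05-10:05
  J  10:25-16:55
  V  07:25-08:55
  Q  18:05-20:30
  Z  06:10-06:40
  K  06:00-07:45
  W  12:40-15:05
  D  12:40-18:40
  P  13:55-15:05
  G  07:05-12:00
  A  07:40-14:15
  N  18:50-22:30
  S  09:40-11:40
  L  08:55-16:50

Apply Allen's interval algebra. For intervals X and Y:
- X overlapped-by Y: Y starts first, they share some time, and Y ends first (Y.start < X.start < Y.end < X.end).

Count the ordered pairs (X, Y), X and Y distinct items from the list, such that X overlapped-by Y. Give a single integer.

Checking all 182 ordered pairs for relation 'overlapped-by'; matching pairs in alphabetical order:
(A, E): A overlapped-by E ✓
(A, G): A overlapped-by G ✓
(A, K): A overlapped-by K ✓
(A, V): A overlapped-by V ✓
(D, A): D overlapped-by A ✓
(D, J): D overlapped-by J ✓
(D, L): D overlapped-by L ✓
(E, K): E overlapped-by K ✓
(G, E): G overlapped-by E ✓
(G, K): G overlapped-by K ✓
(J, A): J overlapped-by A ✓
(J, G): J overlapped-by G ✓
(J, L): J overlapped-by L ✓
(J, S): J overlapped-by S ✓
(L, A): L overlapped-by A ✓
(L, E): L overlapped-by E ✓
(L, G): L overlapped-by G ✓
(N, Q): N overlapped-by Q ✓
(P, A): P overlapped-by A ✓
(Q, D): Q overlapped-by D ✓
(S, E): S overlapped-by E ✓
(V, K): V overlapped-by K ✓
(W, A): W overlapped-by A ✓
Count: 23.

23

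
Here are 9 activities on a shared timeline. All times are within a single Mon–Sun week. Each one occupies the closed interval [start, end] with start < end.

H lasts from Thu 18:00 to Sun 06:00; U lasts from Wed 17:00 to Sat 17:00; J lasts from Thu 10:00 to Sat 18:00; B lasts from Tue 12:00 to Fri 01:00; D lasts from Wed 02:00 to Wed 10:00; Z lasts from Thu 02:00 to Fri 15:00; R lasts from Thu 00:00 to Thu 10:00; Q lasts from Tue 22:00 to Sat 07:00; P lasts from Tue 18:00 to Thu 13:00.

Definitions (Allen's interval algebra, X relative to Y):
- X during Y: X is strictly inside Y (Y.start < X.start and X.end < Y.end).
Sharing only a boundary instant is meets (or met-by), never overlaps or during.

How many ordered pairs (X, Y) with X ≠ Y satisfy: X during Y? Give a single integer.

10

Checking all 72 ordered pairs for relation 'during'; matching pairs in alphabetical order:
(D, B): D during B ✓
(D, P): D during P ✓
(D, Q): D during Q ✓
(P, B): P during B ✓
(R, B): R during B ✓
(R, P): R during P ✓
(R, Q): R during Q ✓
(R, U): R during U ✓
(Z, Q): Z during Q ✓
(Z, U): Z during U ✓
Count: 10.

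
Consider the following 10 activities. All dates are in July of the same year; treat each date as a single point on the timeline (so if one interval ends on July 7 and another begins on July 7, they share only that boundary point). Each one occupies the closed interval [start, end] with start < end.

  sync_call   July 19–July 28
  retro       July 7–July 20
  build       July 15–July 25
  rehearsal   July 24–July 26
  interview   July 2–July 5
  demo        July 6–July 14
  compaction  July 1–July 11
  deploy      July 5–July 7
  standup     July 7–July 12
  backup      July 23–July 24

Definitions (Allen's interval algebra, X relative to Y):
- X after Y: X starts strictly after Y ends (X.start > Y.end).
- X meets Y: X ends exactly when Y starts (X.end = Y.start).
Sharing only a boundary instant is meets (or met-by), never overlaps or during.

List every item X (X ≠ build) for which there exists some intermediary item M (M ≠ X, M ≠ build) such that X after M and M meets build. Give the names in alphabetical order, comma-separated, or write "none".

none

Target build = [July 15, July 25].
Intermediaries M with M meets build: none.
Union: none.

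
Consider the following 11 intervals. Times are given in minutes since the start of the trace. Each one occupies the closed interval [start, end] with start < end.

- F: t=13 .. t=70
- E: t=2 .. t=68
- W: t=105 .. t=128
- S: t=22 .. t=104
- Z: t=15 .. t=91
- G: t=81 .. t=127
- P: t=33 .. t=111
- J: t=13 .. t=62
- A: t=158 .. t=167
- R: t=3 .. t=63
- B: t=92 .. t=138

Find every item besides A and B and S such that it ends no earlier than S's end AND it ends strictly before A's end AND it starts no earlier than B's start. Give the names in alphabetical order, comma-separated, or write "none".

W

Conditions: its end is no earlier than S's end (X.end >= t=104) AND its end is strictly before A's end (X.end < t=167) AND its start is no earlier than B's start (X.start >= t=92).
E: end t=68 >= t=104? ✗; end t=68 < t=167? ✓; start t=2 >= t=92? ✗ → no.
F: end t=70 >= t=104? ✗; end t=70 < t=167? ✓; start t=13 >= t=92? ✗ → no.
G: end t=127 >= t=104? ✓; end t=127 < t=167? ✓; start t=81 >= t=92? ✗ → no.
J: end t=62 >= t=104? ✗; end t=62 < t=167? ✓; start t=13 >= t=92? ✗ → no.
P: end t=111 >= t=104? ✓; end t=111 < t=167? ✓; start t=33 >= t=92? ✗ → no.
R: end t=63 >= t=104? ✗; end t=63 < t=167? ✓; start t=3 >= t=92? ✗ → no.
W: end t=128 >= t=104? ✓; end t=128 < t=167? ✓; start t=105 >= t=92? ✓ → yes.
Z: end t=91 >= t=104? ✗; end t=91 < t=167? ✓; start t=15 >= t=92? ✗ → no.
Result: W.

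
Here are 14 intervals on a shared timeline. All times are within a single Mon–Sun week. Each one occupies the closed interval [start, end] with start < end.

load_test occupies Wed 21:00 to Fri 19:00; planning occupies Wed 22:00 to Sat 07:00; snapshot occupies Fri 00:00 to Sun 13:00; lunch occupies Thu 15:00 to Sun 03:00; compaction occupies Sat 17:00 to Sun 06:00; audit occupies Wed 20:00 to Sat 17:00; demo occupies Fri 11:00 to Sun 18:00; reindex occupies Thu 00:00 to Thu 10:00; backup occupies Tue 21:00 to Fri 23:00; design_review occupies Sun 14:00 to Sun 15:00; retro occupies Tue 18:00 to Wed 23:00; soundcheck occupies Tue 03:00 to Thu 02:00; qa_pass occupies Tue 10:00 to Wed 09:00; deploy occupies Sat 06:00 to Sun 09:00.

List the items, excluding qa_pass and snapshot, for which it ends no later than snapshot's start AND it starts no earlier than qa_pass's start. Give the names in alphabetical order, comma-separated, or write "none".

Conditions: its end is no later than snapshot's start (X.end <= Fri 00:00) AND its start is no earlier than qa_pass's start (X.start >= Tue 10:00).
audit: end Sat 17:00 <= Fri 00:00? ✗; start Wed 20:00 >= Tue 10:00? ✓ → no.
backup: end Fri 23:00 <= Fri 00:00? ✗; start Tue 21:00 >= Tue 10:00? ✓ → no.
compaction: end Sun 06:00 <= Fri 00:00? ✗; start Sat 17:00 >= Tue 10:00? ✓ → no.
demo: end Sun 18:00 <= Fri 00:00? ✗; start Fri 11:00 >= Tue 10:00? ✓ → no.
deploy: end Sun 09:00 <= Fri 00:00? ✗; start Sat 06:00 >= Tue 10:00? ✓ → no.
design_review: end Sun 15:00 <= Fri 00:00? ✗; start Sun 14:00 >= Tue 10:00? ✓ → no.
load_test: end Fri 19:00 <= Fri 00:00? ✗; start Wed 21:00 >= Tue 10:00? ✓ → no.
lunch: end Sun 03:00 <= Fri 00:00? ✗; start Thu 15:00 >= Tue 10:00? ✓ → no.
planning: end Sat 07:00 <= Fri 00:00? ✗; start Wed 22:00 >= Tue 10:00? ✓ → no.
reindex: end Thu 10:00 <= Fri 00:00? ✓; start Thu 00:00 >= Tue 10:00? ✓ → yes.
retro: end Wed 23:00 <= Fri 00:00? ✓; start Tue 18:00 >= Tue 10:00? ✓ → yes.
soundcheck: end Thu 02:00 <= Fri 00:00? ✓; start Tue 03:00 >= Tue 10:00? ✗ → no.
Result: reindex, retro.

reindex, retro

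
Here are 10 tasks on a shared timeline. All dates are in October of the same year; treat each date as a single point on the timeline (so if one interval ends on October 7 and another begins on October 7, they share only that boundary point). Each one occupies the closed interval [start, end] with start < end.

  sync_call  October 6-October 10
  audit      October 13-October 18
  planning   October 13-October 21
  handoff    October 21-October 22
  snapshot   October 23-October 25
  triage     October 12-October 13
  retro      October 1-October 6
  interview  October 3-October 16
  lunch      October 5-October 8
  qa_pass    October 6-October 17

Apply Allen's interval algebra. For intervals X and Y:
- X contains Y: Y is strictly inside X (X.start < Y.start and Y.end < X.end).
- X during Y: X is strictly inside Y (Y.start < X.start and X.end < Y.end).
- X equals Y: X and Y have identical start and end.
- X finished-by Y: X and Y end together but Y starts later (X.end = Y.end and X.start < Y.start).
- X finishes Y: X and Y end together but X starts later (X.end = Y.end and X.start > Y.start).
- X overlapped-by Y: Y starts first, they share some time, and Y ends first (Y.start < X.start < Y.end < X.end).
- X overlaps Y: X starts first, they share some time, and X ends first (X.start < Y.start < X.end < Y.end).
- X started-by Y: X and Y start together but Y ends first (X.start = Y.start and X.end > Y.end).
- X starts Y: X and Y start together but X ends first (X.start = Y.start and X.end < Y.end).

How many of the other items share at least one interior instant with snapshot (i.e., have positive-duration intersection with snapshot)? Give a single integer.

Target snapshot = [October 23, October 25].
audit [October 13, October 18] → before → no.
handoff [October 21, October 22] → before → no.
interview [October 3, October 16] → before → no.
lunch [October 5, October 8] → before → no.
planning [October 13, October 21] → before → no.
qa_pass [October 6, October 17] → before → no.
retro [October 1, October 6] → before → no.
sync_call [October 6, October 10] → before → no.
triage [October 12, October 13] → before → no.
Total: 0.

0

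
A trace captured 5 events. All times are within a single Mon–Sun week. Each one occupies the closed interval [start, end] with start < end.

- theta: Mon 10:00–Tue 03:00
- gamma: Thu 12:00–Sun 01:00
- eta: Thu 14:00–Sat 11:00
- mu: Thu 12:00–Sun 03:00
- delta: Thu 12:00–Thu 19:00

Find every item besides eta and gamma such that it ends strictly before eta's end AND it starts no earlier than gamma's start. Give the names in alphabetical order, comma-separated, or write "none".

delta

Conditions: its end is strictly before eta's end (X.end < Sat 11:00) AND its start is no earlier than gamma's start (X.start >= Thu 12:00).
delta: end Thu 19:00 < Sat 11:00? ✓; start Thu 12:00 >= Thu 12:00? ✓ → yes.
mu: end Sun 03:00 < Sat 11:00? ✗; start Thu 12:00 >= Thu 12:00? ✓ → no.
theta: end Tue 03:00 < Sat 11:00? ✓; start Mon 10:00 >= Thu 12:00? ✗ → no.
Result: delta.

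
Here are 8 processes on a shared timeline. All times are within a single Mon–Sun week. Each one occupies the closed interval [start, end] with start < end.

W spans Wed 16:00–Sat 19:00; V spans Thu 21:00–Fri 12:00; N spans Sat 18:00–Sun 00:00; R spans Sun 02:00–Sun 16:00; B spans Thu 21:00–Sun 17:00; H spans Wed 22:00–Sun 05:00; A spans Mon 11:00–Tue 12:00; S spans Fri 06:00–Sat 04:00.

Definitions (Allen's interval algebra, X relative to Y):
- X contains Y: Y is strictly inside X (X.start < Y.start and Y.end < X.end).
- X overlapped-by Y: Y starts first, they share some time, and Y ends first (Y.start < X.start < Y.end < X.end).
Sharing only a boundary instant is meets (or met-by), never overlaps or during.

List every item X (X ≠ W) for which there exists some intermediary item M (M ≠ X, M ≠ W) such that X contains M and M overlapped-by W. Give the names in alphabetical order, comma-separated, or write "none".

B, H

Target W = [Wed 16:00, Sat 19:00].
Intermediaries M with M overlapped-by W: B, H, N.
Via B — items with X contains B: none.
Via H — items with X contains H: none.
Via N — items with X contains N: B, H.
Union: B, H.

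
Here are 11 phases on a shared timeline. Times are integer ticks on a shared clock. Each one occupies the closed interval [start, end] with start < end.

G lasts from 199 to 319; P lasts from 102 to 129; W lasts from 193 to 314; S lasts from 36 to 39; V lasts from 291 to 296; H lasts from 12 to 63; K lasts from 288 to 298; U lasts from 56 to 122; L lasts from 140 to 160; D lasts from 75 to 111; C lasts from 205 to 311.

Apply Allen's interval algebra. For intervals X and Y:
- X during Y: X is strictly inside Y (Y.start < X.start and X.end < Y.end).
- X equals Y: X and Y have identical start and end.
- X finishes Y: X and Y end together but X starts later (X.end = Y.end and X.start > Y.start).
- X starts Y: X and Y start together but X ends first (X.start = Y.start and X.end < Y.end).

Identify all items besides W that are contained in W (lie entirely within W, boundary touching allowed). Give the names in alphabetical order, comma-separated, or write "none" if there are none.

Target W = [193, 314].
C [205, 311] → during → yes.
D [75, 111] → before → no.
G [199, 319] → overlapped-by → no.
H [12, 63] → before → no.
K [288, 298] → during → yes.
L [140, 160] → before → no.
P [102, 129] → before → no.
S [36, 39] → before → no.
U [56, 122] → before → no.
V [291, 296] → during → yes.
Result: C, K, V.

C, K, V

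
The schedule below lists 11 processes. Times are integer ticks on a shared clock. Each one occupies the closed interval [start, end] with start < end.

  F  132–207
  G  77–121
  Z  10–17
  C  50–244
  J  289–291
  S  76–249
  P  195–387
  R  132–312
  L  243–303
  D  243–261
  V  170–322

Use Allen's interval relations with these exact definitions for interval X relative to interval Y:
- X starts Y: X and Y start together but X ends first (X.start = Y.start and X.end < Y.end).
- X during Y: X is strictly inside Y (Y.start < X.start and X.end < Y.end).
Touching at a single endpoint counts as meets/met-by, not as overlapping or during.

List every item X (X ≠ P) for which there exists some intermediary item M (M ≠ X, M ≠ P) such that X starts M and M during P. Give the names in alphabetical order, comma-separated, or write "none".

Target P = [195, 387].
Intermediaries M with M during P: D, J, L.
Via D — items with X starts D: none.
Via J — items with X starts J: none.
Via L — items with X starts L: D.
Union: D.

D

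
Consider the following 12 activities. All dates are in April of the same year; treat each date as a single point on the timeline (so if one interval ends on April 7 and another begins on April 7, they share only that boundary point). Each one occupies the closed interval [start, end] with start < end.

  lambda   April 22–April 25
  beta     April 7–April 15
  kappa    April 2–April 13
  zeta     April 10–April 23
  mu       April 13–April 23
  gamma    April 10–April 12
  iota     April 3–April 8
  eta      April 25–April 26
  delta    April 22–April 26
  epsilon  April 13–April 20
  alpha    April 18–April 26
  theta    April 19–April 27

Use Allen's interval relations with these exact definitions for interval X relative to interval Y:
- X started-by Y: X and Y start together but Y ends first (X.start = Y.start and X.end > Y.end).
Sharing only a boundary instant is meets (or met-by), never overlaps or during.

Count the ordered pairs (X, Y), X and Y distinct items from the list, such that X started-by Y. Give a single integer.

3

Checking all 132 ordered pairs for relation 'started-by'; matching pairs in alphabetical order:
(delta, lambda): delta started-by lambda ✓
(mu, epsilon): mu started-by epsilon ✓
(zeta, gamma): zeta started-by gamma ✓
Count: 3.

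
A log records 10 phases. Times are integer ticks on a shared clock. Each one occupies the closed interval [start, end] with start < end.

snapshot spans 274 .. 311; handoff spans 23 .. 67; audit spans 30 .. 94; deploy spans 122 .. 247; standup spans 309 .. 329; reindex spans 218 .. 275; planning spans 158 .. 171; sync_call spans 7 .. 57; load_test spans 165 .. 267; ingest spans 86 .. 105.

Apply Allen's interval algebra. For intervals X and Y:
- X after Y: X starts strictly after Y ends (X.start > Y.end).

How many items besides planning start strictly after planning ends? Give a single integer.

Target planning = [158, 171].
audit [30, 94] → before → no.
deploy [122, 247] → contains → no.
handoff [23, 67] → before → no.
ingest [86, 105] → before → no.
load_test [165, 267] → overlapped-by → no.
reindex [218, 275] → after → counts.
snapshot [274, 311] → after → counts.
standup [309, 329] → after → counts.
sync_call [7, 57] → before → no.
Total: 3.

3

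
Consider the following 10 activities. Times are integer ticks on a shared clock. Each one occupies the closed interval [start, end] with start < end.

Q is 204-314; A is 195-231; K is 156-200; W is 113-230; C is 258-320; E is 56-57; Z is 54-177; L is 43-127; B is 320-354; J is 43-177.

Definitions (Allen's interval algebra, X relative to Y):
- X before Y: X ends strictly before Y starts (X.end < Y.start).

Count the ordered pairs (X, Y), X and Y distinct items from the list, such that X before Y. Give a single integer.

27

Checking all 90 ordered pairs for relation 'before'; matching pairs in alphabetical order:
(A, B): A before B ✓
(A, C): A before C ✓
(E, A): E before A ✓
(E, B): E before B ✓
(E, C): E before C ✓
(E, K): E before K ✓
(E, Q): E before Q ✓
(E, W): E before W ✓
(J, A): J before A ✓
(J, B): J before B ✓
(J, C): J before C ✓
(J, Q): J before Q ✓
(K, B): K before B ✓
(K, C): K before C ✓
(K, Q): K before Q ✓
(L, A): L before A ✓
(L, B): L before B ✓
(L, C): L before C ✓
(L, K): L before K ✓
(L, Q): L before Q ✓
(Q, B): Q before B ✓
(W, B): W before B ✓
(W, C): W before C ✓
(Z, A): Z before A ✓
... plus 3 further pairs not listed.
Count: 27.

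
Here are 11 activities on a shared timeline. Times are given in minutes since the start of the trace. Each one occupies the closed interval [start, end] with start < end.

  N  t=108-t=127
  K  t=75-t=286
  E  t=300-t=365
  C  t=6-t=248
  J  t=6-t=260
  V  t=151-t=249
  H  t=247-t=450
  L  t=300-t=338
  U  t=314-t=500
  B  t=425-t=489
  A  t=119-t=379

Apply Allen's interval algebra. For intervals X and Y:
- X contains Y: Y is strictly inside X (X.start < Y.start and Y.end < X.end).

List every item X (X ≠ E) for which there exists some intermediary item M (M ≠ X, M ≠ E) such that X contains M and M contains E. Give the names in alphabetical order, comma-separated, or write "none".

Target E = [t=300, t=365].
Intermediaries M with M contains E: A, H.
Via A — items with X contains A: none.
Via H — items with X contains H: none.
Union: none.

none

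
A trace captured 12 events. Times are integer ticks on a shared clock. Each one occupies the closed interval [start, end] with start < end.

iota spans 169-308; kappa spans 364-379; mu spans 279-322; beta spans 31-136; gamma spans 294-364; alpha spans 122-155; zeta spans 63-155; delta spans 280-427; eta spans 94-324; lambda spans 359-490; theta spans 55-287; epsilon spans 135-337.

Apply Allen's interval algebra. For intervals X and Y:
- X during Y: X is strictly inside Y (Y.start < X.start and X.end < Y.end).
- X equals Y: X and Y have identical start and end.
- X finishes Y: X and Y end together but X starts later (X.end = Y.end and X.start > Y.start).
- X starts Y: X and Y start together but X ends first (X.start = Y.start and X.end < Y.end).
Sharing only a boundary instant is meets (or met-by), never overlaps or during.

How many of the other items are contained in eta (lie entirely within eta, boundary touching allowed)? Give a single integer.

3

Target eta = [94, 324].
alpha [122, 155] → during → counts.
beta [31, 136] → overlaps → no.
delta [280, 427] → overlapped-by → no.
epsilon [135, 337] → overlapped-by → no.
gamma [294, 364] → overlapped-by → no.
iota [169, 308] → during → counts.
kappa [364, 379] → after → no.
lambda [359, 490] → after → no.
mu [279, 322] → during → counts.
theta [55, 287] → overlaps → no.
zeta [63, 155] → overlaps → no.
Total: 3.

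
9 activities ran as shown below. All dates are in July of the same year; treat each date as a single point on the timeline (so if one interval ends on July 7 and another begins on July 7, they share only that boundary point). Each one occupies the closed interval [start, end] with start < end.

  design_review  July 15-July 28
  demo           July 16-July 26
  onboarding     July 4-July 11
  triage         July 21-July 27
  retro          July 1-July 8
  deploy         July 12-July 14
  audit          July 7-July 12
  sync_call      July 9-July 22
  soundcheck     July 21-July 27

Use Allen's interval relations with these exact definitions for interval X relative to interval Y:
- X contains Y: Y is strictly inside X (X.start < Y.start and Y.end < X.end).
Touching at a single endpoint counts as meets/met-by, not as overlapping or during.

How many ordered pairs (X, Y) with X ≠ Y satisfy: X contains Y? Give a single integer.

Checking all 72 ordered pairs for relation 'contains'; matching pairs in alphabetical order:
(design_review, demo): design_review contains demo ✓
(design_review, soundcheck): design_review contains soundcheck ✓
(design_review, triage): design_review contains triage ✓
(sync_call, deploy): sync_call contains deploy ✓
Count: 4.

4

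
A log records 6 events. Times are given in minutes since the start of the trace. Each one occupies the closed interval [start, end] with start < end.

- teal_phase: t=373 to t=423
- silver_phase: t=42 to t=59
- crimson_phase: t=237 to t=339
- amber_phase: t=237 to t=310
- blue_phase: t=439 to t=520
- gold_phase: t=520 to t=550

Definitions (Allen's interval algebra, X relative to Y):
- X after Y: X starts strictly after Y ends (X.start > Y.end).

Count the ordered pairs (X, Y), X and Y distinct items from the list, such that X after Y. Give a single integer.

13

Checking all 30 ordered pairs for relation 'after'; matching pairs in alphabetical order:
(amber_phase, silver_phase): amber_phase after silver_phase ✓
(blue_phase, amber_phase): blue_phase after amber_phase ✓
(blue_phase, crimson_phase): blue_phase after crimson_phase ✓
(blue_phase, silver_phase): blue_phase after silver_phase ✓
(blue_phase, teal_phase): blue_phase after teal_phase ✓
(crimson_phase, silver_phase): crimson_phase after silver_phase ✓
(gold_phase, amber_phase): gold_phase after amber_phase ✓
(gold_phase, crimson_phase): gold_phase after crimson_phase ✓
(gold_phase, silver_phase): gold_phase after silver_phase ✓
(gold_phase, teal_phase): gold_phase after teal_phase ✓
(teal_phase, amber_phase): teal_phase after amber_phase ✓
(teal_phase, crimson_phase): teal_phase after crimson_phase ✓
(teal_phase, silver_phase): teal_phase after silver_phase ✓
Count: 13.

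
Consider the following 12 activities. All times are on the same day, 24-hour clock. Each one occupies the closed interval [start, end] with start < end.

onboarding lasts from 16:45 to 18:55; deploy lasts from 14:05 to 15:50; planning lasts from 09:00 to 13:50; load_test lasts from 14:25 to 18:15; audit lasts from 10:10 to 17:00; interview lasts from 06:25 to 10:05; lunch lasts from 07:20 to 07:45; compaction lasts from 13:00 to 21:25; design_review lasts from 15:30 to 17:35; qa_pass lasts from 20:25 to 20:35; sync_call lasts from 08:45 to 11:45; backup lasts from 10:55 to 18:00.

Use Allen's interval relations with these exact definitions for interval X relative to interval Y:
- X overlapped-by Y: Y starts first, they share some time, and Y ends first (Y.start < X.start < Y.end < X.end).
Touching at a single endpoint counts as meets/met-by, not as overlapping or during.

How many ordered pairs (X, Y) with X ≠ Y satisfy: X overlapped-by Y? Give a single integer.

20

Checking all 132 ordered pairs for relation 'overlapped-by'; matching pairs in alphabetical order:
(audit, planning): audit overlapped-by planning ✓
(audit, sync_call): audit overlapped-by sync_call ✓
(backup, audit): backup overlapped-by audit ✓
(backup, planning): backup overlapped-by planning ✓
(backup, sync_call): backup overlapped-by sync_call ✓
(compaction, audit): compaction overlapped-by audit ✓
(compaction, backup): compaction overlapped-by backup ✓
(compaction, planning): compaction overlapped-by planning ✓
(design_review, audit): design_review overlapped-by audit ✓
(design_review, deploy): design_review overlapped-by deploy ✓
(load_test, audit): load_test overlapped-by audit ✓
(load_test, backup): load_test overlapped-by backup ✓
(load_test, deploy): load_test overlapped-by deploy ✓
(onboarding, audit): onboarding overlapped-by audit ✓
(onboarding, backup): onboarding overlapped-by backup ✓
(onboarding, design_review): onboarding overlapped-by design_review ✓
(onboarding, load_test): onboarding overlapped-by load_test ✓
(planning, interview): planning overlapped-by interview ✓
(planning, sync_call): planning overlapped-by sync_call ✓
(sync_call, interview): sync_call overlapped-by interview ✓
Count: 20.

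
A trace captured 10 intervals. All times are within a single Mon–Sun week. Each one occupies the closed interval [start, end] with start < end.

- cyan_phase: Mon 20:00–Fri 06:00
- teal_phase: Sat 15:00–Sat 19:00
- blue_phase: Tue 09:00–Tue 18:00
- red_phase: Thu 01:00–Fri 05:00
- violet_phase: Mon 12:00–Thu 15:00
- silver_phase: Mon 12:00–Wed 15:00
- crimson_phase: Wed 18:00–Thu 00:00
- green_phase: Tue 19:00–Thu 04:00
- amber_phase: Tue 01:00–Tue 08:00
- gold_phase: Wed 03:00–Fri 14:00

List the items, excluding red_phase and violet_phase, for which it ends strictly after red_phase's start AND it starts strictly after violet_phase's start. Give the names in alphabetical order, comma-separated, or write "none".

cyan_phase, gold_phase, green_phase, teal_phase

Conditions: its end is strictly after red_phase's start (X.end > Thu 01:00) AND its start is strictly after violet_phase's start (X.start > Mon 12:00).
amber_phase: end Tue 08:00 > Thu 01:00? ✗; start Tue 01:00 > Mon 12:00? ✓ → no.
blue_phase: end Tue 18:00 > Thu 01:00? ✗; start Tue 09:00 > Mon 12:00? ✓ → no.
crimson_phase: end Thu 00:00 > Thu 01:00? ✗; start Wed 18:00 > Mon 12:00? ✓ → no.
cyan_phase: end Fri 06:00 > Thu 01:00? ✓; start Mon 20:00 > Mon 12:00? ✓ → yes.
gold_phase: end Fri 14:00 > Thu 01:00? ✓; start Wed 03:00 > Mon 12:00? ✓ → yes.
green_phase: end Thu 04:00 > Thu 01:00? ✓; start Tue 19:00 > Mon 12:00? ✓ → yes.
silver_phase: end Wed 15:00 > Thu 01:00? ✗; start Mon 12:00 > Mon 12:00? ✗ → no.
teal_phase: end Sat 19:00 > Thu 01:00? ✓; start Sat 15:00 > Mon 12:00? ✓ → yes.
Result: cyan_phase, gold_phase, green_phase, teal_phase.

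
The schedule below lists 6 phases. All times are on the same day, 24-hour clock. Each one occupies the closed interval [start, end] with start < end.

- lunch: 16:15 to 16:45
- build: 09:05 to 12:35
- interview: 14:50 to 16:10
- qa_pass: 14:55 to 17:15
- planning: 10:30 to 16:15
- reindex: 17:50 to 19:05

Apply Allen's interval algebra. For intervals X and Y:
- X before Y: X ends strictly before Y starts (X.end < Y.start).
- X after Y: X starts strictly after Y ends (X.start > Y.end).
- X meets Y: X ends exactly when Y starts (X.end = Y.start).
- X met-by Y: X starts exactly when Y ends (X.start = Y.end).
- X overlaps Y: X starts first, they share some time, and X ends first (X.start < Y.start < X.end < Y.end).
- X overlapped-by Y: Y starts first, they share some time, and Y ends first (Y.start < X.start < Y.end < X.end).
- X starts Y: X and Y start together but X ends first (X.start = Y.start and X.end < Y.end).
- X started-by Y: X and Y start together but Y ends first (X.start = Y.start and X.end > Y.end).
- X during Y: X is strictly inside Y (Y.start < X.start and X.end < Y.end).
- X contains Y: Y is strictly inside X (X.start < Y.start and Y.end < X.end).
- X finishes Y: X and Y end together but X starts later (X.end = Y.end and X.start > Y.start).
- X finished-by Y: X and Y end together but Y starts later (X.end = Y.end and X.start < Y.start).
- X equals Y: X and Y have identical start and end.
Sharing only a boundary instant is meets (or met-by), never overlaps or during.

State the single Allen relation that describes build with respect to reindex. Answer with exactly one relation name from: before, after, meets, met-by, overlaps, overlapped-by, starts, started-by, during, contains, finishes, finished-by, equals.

build = [09:05, 12:35]; reindex = [17:50, 19:05].
Compare endpoints: build.start < reindex.start, build.start < reindex.end, build.end < reindex.start, build.end < reindex.end.
That pattern is 'before'.

before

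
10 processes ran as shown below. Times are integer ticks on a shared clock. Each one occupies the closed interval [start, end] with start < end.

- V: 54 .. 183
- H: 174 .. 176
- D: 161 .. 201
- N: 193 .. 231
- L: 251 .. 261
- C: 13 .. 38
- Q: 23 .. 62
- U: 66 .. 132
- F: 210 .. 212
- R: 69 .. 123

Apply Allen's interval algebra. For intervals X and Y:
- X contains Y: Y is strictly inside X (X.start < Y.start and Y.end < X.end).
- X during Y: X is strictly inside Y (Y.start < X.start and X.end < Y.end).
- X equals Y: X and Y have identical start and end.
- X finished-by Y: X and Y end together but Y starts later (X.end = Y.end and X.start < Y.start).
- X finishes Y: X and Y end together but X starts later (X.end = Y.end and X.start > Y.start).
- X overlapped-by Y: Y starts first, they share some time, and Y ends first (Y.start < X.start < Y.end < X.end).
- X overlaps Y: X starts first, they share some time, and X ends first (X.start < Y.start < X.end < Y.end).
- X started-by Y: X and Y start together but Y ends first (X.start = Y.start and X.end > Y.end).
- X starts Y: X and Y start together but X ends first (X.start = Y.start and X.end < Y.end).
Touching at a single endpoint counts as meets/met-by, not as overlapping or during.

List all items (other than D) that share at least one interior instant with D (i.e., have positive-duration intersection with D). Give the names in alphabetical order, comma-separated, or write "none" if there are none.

H, N, V

Target D = [161, 201].
C [13, 38] → before → no.
F [210, 212] → after → no.
H [174, 176] → during → yes.
L [251, 261] → after → no.
N [193, 231] → overlapped-by → yes.
Q [23, 62] → before → no.
R [69, 123] → before → no.
U [66, 132] → before → no.
V [54, 183] → overlaps → yes.
Result: H, N, V.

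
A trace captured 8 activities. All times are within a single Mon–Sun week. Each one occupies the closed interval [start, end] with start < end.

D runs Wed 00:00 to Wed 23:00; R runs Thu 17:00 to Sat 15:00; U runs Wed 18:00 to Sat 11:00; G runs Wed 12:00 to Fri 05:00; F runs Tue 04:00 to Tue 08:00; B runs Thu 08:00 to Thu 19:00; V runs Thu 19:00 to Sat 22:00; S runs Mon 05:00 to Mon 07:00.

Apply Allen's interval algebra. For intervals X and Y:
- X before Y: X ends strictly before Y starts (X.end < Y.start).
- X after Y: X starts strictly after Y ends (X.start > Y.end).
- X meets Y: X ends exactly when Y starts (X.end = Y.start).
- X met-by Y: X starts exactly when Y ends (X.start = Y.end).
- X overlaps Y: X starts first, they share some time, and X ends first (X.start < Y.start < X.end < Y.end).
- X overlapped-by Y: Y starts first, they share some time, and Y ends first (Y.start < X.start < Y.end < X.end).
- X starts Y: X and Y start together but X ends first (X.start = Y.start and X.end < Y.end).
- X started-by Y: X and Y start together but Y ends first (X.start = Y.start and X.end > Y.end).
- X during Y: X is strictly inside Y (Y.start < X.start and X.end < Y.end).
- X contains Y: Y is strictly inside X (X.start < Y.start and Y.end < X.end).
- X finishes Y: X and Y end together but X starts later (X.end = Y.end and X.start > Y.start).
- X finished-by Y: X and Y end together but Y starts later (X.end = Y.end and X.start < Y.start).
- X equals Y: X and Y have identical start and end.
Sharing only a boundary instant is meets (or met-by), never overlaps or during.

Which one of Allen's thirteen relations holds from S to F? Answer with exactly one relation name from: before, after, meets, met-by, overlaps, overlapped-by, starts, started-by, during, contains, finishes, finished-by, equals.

before

S = [Mon 05:00, Mon 07:00]; F = [Tue 04:00, Tue 08:00].
Compare endpoints: S.start < F.start, S.start < F.end, S.end < F.start, S.end < F.end.
That pattern is 'before'.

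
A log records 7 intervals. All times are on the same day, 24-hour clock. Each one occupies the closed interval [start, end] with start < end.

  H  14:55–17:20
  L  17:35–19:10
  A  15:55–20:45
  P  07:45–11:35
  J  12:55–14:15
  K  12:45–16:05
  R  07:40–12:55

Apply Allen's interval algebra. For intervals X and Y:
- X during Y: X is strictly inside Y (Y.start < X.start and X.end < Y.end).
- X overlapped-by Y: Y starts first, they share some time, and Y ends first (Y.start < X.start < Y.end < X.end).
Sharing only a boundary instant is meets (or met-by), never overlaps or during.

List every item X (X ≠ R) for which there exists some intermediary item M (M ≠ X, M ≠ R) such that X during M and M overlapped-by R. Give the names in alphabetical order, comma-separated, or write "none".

J

Target R = [07:40, 12:55].
Intermediaries M with M overlapped-by R: K.
Via K — items with X during K: J.
Union: J.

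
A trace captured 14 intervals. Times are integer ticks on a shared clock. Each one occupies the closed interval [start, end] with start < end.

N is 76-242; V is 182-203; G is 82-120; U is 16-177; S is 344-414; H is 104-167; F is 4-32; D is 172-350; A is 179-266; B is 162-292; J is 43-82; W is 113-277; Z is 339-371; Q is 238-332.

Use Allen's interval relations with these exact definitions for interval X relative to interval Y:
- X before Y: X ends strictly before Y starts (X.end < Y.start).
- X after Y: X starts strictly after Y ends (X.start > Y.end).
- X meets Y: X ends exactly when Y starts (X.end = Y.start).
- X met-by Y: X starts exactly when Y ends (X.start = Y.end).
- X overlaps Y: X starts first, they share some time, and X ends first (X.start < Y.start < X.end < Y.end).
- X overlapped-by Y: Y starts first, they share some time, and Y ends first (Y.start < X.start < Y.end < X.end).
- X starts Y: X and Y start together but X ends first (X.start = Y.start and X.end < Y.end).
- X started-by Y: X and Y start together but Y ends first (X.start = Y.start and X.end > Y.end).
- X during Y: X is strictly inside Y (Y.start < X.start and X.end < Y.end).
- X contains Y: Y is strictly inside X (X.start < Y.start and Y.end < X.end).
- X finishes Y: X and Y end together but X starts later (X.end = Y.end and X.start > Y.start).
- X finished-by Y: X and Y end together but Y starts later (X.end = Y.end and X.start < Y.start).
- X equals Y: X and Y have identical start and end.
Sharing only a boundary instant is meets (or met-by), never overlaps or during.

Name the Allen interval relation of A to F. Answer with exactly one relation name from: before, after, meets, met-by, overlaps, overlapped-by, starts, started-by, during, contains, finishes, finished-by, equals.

A = [179, 266]; F = [4, 32].
Compare endpoints: A.start > F.start, A.start > F.end, A.end > F.start, A.end > F.end.
That pattern is 'after'.

after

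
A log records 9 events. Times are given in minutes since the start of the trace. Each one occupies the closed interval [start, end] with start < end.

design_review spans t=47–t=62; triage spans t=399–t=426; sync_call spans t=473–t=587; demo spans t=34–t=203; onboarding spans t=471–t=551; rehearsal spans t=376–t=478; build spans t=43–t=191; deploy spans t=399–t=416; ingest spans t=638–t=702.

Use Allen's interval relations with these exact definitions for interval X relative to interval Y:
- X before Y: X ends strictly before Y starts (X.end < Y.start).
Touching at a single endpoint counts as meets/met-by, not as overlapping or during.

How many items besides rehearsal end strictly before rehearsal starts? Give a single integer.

Target rehearsal = [t=376, t=478].
build [t=43, t=191] → before → counts.
demo [t=34, t=203] → before → counts.
deploy [t=399, t=416] → during → no.
design_review [t=47, t=62] → before → counts.
ingest [t=638, t=702] → after → no.
onboarding [t=471, t=551] → overlapped-by → no.
sync_call [t=473, t=587] → overlapped-by → no.
triage [t=399, t=426] → during → no.
Total: 3.

3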